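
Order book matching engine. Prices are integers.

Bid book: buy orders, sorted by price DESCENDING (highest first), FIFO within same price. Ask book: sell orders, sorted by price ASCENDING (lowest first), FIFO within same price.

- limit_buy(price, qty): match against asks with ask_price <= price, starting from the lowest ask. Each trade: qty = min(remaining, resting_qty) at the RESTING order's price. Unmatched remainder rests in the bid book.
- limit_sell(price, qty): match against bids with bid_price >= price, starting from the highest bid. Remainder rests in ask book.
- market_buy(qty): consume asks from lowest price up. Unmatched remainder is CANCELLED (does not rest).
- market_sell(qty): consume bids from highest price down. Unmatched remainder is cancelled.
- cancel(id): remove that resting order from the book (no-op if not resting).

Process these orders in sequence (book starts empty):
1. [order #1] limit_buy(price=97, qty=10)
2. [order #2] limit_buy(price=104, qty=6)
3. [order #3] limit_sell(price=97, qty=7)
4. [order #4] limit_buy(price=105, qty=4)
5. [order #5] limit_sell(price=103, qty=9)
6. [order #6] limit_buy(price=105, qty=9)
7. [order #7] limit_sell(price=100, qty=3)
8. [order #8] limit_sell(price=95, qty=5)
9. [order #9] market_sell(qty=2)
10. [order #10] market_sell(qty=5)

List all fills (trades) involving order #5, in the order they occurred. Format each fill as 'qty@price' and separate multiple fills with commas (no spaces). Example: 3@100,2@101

After op 1 [order #1] limit_buy(price=97, qty=10): fills=none; bids=[#1:10@97] asks=[-]
After op 2 [order #2] limit_buy(price=104, qty=6): fills=none; bids=[#2:6@104 #1:10@97] asks=[-]
After op 3 [order #3] limit_sell(price=97, qty=7): fills=#2x#3:6@104 #1x#3:1@97; bids=[#1:9@97] asks=[-]
After op 4 [order #4] limit_buy(price=105, qty=4): fills=none; bids=[#4:4@105 #1:9@97] asks=[-]
After op 5 [order #5] limit_sell(price=103, qty=9): fills=#4x#5:4@105; bids=[#1:9@97] asks=[#5:5@103]
After op 6 [order #6] limit_buy(price=105, qty=9): fills=#6x#5:5@103; bids=[#6:4@105 #1:9@97] asks=[-]
After op 7 [order #7] limit_sell(price=100, qty=3): fills=#6x#7:3@105; bids=[#6:1@105 #1:9@97] asks=[-]
After op 8 [order #8] limit_sell(price=95, qty=5): fills=#6x#8:1@105 #1x#8:4@97; bids=[#1:5@97] asks=[-]
After op 9 [order #9] market_sell(qty=2): fills=#1x#9:2@97; bids=[#1:3@97] asks=[-]
After op 10 [order #10] market_sell(qty=5): fills=#1x#10:3@97; bids=[-] asks=[-]

Answer: 4@105,5@103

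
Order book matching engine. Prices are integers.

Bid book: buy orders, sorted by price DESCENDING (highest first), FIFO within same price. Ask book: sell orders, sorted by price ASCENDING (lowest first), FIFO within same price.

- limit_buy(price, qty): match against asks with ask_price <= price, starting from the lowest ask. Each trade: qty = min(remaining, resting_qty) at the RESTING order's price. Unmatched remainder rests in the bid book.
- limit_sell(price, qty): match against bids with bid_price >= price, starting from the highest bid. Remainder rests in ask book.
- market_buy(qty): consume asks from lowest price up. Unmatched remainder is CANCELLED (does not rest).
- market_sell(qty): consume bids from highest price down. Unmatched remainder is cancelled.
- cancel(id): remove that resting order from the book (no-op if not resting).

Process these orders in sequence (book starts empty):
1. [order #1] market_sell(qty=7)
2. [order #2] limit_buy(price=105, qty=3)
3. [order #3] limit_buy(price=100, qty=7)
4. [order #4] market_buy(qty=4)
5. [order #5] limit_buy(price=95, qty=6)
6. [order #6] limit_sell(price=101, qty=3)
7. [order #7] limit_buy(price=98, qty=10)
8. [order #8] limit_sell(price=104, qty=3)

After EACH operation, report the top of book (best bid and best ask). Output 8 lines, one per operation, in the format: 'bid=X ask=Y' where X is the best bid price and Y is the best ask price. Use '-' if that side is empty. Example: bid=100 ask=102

Answer: bid=- ask=-
bid=105 ask=-
bid=105 ask=-
bid=105 ask=-
bid=105 ask=-
bid=100 ask=-
bid=100 ask=-
bid=100 ask=104

Derivation:
After op 1 [order #1] market_sell(qty=7): fills=none; bids=[-] asks=[-]
After op 2 [order #2] limit_buy(price=105, qty=3): fills=none; bids=[#2:3@105] asks=[-]
After op 3 [order #3] limit_buy(price=100, qty=7): fills=none; bids=[#2:3@105 #3:7@100] asks=[-]
After op 4 [order #4] market_buy(qty=4): fills=none; bids=[#2:3@105 #3:7@100] asks=[-]
After op 5 [order #5] limit_buy(price=95, qty=6): fills=none; bids=[#2:3@105 #3:7@100 #5:6@95] asks=[-]
After op 6 [order #6] limit_sell(price=101, qty=3): fills=#2x#6:3@105; bids=[#3:7@100 #5:6@95] asks=[-]
After op 7 [order #7] limit_buy(price=98, qty=10): fills=none; bids=[#3:7@100 #7:10@98 #5:6@95] asks=[-]
After op 8 [order #8] limit_sell(price=104, qty=3): fills=none; bids=[#3:7@100 #7:10@98 #5:6@95] asks=[#8:3@104]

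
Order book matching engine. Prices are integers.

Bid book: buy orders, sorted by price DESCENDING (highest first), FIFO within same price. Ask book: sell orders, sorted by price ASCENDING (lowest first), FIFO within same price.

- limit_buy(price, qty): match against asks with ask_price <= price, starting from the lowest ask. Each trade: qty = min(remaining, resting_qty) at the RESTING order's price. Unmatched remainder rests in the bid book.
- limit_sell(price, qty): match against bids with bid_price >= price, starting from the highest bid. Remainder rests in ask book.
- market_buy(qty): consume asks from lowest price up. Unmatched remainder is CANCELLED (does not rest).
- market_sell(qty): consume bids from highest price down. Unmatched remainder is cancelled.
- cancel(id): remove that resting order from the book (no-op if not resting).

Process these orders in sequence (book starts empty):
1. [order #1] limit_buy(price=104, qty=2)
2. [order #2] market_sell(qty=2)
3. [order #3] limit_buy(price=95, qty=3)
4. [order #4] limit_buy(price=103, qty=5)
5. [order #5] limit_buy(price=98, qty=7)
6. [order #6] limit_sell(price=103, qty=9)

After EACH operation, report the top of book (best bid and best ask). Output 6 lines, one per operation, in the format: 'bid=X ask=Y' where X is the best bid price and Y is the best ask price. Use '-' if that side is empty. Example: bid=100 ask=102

After op 1 [order #1] limit_buy(price=104, qty=2): fills=none; bids=[#1:2@104] asks=[-]
After op 2 [order #2] market_sell(qty=2): fills=#1x#2:2@104; bids=[-] asks=[-]
After op 3 [order #3] limit_buy(price=95, qty=3): fills=none; bids=[#3:3@95] asks=[-]
After op 4 [order #4] limit_buy(price=103, qty=5): fills=none; bids=[#4:5@103 #3:3@95] asks=[-]
After op 5 [order #5] limit_buy(price=98, qty=7): fills=none; bids=[#4:5@103 #5:7@98 #3:3@95] asks=[-]
After op 6 [order #6] limit_sell(price=103, qty=9): fills=#4x#6:5@103; bids=[#5:7@98 #3:3@95] asks=[#6:4@103]

Answer: bid=104 ask=-
bid=- ask=-
bid=95 ask=-
bid=103 ask=-
bid=103 ask=-
bid=98 ask=103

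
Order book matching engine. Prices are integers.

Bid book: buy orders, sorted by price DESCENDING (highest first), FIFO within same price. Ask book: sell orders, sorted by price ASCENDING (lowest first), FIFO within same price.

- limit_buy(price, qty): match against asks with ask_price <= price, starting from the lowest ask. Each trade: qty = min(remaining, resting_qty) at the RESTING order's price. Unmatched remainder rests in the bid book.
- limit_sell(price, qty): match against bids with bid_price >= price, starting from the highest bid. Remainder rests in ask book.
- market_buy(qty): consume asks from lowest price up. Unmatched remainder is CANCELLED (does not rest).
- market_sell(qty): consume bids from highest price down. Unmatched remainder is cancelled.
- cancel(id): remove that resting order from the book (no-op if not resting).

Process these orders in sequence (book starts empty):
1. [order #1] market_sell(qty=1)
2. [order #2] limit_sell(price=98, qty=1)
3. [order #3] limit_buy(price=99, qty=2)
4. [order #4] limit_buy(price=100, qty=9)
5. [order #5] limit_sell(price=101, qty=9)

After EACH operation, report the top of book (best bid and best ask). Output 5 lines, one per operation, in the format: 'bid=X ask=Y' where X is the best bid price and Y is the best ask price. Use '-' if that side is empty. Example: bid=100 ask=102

After op 1 [order #1] market_sell(qty=1): fills=none; bids=[-] asks=[-]
After op 2 [order #2] limit_sell(price=98, qty=1): fills=none; bids=[-] asks=[#2:1@98]
After op 3 [order #3] limit_buy(price=99, qty=2): fills=#3x#2:1@98; bids=[#3:1@99] asks=[-]
After op 4 [order #4] limit_buy(price=100, qty=9): fills=none; bids=[#4:9@100 #3:1@99] asks=[-]
After op 5 [order #5] limit_sell(price=101, qty=9): fills=none; bids=[#4:9@100 #3:1@99] asks=[#5:9@101]

Answer: bid=- ask=-
bid=- ask=98
bid=99 ask=-
bid=100 ask=-
bid=100 ask=101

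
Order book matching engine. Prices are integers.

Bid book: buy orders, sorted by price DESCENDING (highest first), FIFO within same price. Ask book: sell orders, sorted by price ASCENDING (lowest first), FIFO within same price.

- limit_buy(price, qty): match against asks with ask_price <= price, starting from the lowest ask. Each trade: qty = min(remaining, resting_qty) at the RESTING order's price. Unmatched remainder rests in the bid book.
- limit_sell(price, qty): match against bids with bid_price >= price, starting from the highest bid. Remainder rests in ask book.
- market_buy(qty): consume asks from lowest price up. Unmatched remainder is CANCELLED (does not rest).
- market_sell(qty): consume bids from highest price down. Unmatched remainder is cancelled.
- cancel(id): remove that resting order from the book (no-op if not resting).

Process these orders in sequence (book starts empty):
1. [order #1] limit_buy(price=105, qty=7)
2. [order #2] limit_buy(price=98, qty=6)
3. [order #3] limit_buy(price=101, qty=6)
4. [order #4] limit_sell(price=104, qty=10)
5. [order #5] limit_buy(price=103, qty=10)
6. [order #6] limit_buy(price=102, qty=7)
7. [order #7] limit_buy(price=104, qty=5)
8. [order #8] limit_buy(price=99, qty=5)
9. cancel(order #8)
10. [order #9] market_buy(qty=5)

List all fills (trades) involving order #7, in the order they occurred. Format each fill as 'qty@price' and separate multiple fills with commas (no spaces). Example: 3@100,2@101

Answer: 3@104

Derivation:
After op 1 [order #1] limit_buy(price=105, qty=7): fills=none; bids=[#1:7@105] asks=[-]
After op 2 [order #2] limit_buy(price=98, qty=6): fills=none; bids=[#1:7@105 #2:6@98] asks=[-]
After op 3 [order #3] limit_buy(price=101, qty=6): fills=none; bids=[#1:7@105 #3:6@101 #2:6@98] asks=[-]
After op 4 [order #4] limit_sell(price=104, qty=10): fills=#1x#4:7@105; bids=[#3:6@101 #2:6@98] asks=[#4:3@104]
After op 5 [order #5] limit_buy(price=103, qty=10): fills=none; bids=[#5:10@103 #3:6@101 #2:6@98] asks=[#4:3@104]
After op 6 [order #6] limit_buy(price=102, qty=7): fills=none; bids=[#5:10@103 #6:7@102 #3:6@101 #2:6@98] asks=[#4:3@104]
After op 7 [order #7] limit_buy(price=104, qty=5): fills=#7x#4:3@104; bids=[#7:2@104 #5:10@103 #6:7@102 #3:6@101 #2:6@98] asks=[-]
After op 8 [order #8] limit_buy(price=99, qty=5): fills=none; bids=[#7:2@104 #5:10@103 #6:7@102 #3:6@101 #8:5@99 #2:6@98] asks=[-]
After op 9 cancel(order #8): fills=none; bids=[#7:2@104 #5:10@103 #6:7@102 #3:6@101 #2:6@98] asks=[-]
After op 10 [order #9] market_buy(qty=5): fills=none; bids=[#7:2@104 #5:10@103 #6:7@102 #3:6@101 #2:6@98] asks=[-]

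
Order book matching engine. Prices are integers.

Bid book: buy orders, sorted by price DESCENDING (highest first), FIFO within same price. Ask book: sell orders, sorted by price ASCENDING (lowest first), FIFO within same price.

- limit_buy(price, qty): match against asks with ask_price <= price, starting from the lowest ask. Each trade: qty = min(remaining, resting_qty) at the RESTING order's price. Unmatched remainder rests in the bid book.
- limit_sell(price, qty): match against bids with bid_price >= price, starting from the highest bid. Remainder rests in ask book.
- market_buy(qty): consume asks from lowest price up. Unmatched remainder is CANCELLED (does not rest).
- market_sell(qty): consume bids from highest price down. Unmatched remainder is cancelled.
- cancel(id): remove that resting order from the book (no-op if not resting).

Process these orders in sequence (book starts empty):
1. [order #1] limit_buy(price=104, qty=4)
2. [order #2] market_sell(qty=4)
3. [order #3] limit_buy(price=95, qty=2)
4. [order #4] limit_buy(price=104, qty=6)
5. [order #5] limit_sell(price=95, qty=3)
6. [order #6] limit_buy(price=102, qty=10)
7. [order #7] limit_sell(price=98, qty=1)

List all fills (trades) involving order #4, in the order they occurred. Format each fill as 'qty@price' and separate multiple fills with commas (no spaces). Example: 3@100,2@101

After op 1 [order #1] limit_buy(price=104, qty=4): fills=none; bids=[#1:4@104] asks=[-]
After op 2 [order #2] market_sell(qty=4): fills=#1x#2:4@104; bids=[-] asks=[-]
After op 3 [order #3] limit_buy(price=95, qty=2): fills=none; bids=[#3:2@95] asks=[-]
After op 4 [order #4] limit_buy(price=104, qty=6): fills=none; bids=[#4:6@104 #3:2@95] asks=[-]
After op 5 [order #5] limit_sell(price=95, qty=3): fills=#4x#5:3@104; bids=[#4:3@104 #3:2@95] asks=[-]
After op 6 [order #6] limit_buy(price=102, qty=10): fills=none; bids=[#4:3@104 #6:10@102 #3:2@95] asks=[-]
After op 7 [order #7] limit_sell(price=98, qty=1): fills=#4x#7:1@104; bids=[#4:2@104 #6:10@102 #3:2@95] asks=[-]

Answer: 3@104,1@104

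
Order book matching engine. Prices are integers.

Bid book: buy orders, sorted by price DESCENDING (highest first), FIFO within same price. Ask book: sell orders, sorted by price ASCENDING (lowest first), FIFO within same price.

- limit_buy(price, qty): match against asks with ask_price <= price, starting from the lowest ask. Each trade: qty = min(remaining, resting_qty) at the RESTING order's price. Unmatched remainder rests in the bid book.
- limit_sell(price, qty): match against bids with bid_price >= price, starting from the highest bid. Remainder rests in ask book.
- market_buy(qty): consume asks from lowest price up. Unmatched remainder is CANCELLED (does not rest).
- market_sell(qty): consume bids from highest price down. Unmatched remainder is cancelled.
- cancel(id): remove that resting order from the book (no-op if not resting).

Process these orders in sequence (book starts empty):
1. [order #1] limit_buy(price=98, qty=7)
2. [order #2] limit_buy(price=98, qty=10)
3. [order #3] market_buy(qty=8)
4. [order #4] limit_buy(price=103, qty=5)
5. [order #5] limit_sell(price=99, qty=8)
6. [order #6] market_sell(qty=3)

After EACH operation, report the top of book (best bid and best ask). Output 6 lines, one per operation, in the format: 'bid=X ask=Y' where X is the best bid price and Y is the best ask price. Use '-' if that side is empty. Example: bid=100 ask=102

Answer: bid=98 ask=-
bid=98 ask=-
bid=98 ask=-
bid=103 ask=-
bid=98 ask=99
bid=98 ask=99

Derivation:
After op 1 [order #1] limit_buy(price=98, qty=7): fills=none; bids=[#1:7@98] asks=[-]
After op 2 [order #2] limit_buy(price=98, qty=10): fills=none; bids=[#1:7@98 #2:10@98] asks=[-]
After op 3 [order #3] market_buy(qty=8): fills=none; bids=[#1:7@98 #2:10@98] asks=[-]
After op 4 [order #4] limit_buy(price=103, qty=5): fills=none; bids=[#4:5@103 #1:7@98 #2:10@98] asks=[-]
After op 5 [order #5] limit_sell(price=99, qty=8): fills=#4x#5:5@103; bids=[#1:7@98 #2:10@98] asks=[#5:3@99]
After op 6 [order #6] market_sell(qty=3): fills=#1x#6:3@98; bids=[#1:4@98 #2:10@98] asks=[#5:3@99]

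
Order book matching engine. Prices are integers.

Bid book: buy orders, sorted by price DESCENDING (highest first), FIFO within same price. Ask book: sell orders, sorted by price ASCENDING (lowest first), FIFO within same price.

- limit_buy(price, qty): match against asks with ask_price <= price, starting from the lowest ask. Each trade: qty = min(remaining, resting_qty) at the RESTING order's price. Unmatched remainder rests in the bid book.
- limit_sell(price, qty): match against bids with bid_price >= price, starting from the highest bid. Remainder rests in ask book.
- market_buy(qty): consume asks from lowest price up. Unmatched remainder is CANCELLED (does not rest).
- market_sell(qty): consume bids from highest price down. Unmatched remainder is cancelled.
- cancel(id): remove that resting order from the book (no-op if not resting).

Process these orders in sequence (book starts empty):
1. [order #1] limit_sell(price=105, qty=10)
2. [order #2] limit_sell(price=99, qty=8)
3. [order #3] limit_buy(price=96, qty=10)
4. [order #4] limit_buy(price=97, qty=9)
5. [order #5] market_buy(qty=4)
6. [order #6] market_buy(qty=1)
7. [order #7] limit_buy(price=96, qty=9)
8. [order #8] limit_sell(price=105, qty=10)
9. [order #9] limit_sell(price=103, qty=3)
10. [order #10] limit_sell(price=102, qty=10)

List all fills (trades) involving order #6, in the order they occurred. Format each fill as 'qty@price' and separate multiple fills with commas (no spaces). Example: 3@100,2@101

After op 1 [order #1] limit_sell(price=105, qty=10): fills=none; bids=[-] asks=[#1:10@105]
After op 2 [order #2] limit_sell(price=99, qty=8): fills=none; bids=[-] asks=[#2:8@99 #1:10@105]
After op 3 [order #3] limit_buy(price=96, qty=10): fills=none; bids=[#3:10@96] asks=[#2:8@99 #1:10@105]
After op 4 [order #4] limit_buy(price=97, qty=9): fills=none; bids=[#4:9@97 #3:10@96] asks=[#2:8@99 #1:10@105]
After op 5 [order #5] market_buy(qty=4): fills=#5x#2:4@99; bids=[#4:9@97 #3:10@96] asks=[#2:4@99 #1:10@105]
After op 6 [order #6] market_buy(qty=1): fills=#6x#2:1@99; bids=[#4:9@97 #3:10@96] asks=[#2:3@99 #1:10@105]
After op 7 [order #7] limit_buy(price=96, qty=9): fills=none; bids=[#4:9@97 #3:10@96 #7:9@96] asks=[#2:3@99 #1:10@105]
After op 8 [order #8] limit_sell(price=105, qty=10): fills=none; bids=[#4:9@97 #3:10@96 #7:9@96] asks=[#2:3@99 #1:10@105 #8:10@105]
After op 9 [order #9] limit_sell(price=103, qty=3): fills=none; bids=[#4:9@97 #3:10@96 #7:9@96] asks=[#2:3@99 #9:3@103 #1:10@105 #8:10@105]
After op 10 [order #10] limit_sell(price=102, qty=10): fills=none; bids=[#4:9@97 #3:10@96 #7:9@96] asks=[#2:3@99 #10:10@102 #9:3@103 #1:10@105 #8:10@105]

Answer: 1@99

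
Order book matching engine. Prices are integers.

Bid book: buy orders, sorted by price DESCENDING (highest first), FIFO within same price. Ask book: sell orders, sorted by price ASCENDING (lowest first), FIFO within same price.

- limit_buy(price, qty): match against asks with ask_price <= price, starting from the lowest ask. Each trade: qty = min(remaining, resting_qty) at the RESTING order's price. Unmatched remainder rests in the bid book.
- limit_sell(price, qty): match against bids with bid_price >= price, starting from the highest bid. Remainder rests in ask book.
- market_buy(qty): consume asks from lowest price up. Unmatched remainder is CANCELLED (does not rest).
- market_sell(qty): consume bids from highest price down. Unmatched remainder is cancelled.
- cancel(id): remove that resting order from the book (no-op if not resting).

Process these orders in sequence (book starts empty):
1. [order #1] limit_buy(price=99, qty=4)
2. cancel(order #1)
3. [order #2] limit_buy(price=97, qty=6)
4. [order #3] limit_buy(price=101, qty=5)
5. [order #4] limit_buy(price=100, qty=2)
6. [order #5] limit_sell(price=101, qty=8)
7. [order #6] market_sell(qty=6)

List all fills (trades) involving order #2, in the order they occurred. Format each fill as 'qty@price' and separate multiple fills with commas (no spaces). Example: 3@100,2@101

Answer: 4@97

Derivation:
After op 1 [order #1] limit_buy(price=99, qty=4): fills=none; bids=[#1:4@99] asks=[-]
After op 2 cancel(order #1): fills=none; bids=[-] asks=[-]
After op 3 [order #2] limit_buy(price=97, qty=6): fills=none; bids=[#2:6@97] asks=[-]
After op 4 [order #3] limit_buy(price=101, qty=5): fills=none; bids=[#3:5@101 #2:6@97] asks=[-]
After op 5 [order #4] limit_buy(price=100, qty=2): fills=none; bids=[#3:5@101 #4:2@100 #2:6@97] asks=[-]
After op 6 [order #5] limit_sell(price=101, qty=8): fills=#3x#5:5@101; bids=[#4:2@100 #2:6@97] asks=[#5:3@101]
After op 7 [order #6] market_sell(qty=6): fills=#4x#6:2@100 #2x#6:4@97; bids=[#2:2@97] asks=[#5:3@101]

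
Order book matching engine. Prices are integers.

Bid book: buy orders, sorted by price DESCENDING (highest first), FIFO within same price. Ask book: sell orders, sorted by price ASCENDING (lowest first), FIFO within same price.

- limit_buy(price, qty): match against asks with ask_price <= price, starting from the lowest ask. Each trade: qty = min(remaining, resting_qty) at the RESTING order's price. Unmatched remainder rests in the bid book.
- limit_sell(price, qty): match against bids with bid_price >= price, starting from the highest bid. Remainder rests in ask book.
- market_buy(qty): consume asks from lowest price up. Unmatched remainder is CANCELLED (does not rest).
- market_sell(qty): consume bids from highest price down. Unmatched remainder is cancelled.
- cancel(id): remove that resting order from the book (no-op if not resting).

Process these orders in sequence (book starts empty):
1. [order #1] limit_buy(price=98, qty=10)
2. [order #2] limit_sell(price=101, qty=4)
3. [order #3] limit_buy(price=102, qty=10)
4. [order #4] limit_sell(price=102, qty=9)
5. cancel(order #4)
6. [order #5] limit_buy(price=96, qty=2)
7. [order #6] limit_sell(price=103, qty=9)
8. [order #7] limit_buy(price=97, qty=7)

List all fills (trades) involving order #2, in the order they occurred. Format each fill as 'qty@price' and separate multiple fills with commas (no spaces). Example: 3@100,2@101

After op 1 [order #1] limit_buy(price=98, qty=10): fills=none; bids=[#1:10@98] asks=[-]
After op 2 [order #2] limit_sell(price=101, qty=4): fills=none; bids=[#1:10@98] asks=[#2:4@101]
After op 3 [order #3] limit_buy(price=102, qty=10): fills=#3x#2:4@101; bids=[#3:6@102 #1:10@98] asks=[-]
After op 4 [order #4] limit_sell(price=102, qty=9): fills=#3x#4:6@102; bids=[#1:10@98] asks=[#4:3@102]
After op 5 cancel(order #4): fills=none; bids=[#1:10@98] asks=[-]
After op 6 [order #5] limit_buy(price=96, qty=2): fills=none; bids=[#1:10@98 #5:2@96] asks=[-]
After op 7 [order #6] limit_sell(price=103, qty=9): fills=none; bids=[#1:10@98 #5:2@96] asks=[#6:9@103]
After op 8 [order #7] limit_buy(price=97, qty=7): fills=none; bids=[#1:10@98 #7:7@97 #5:2@96] asks=[#6:9@103]

Answer: 4@101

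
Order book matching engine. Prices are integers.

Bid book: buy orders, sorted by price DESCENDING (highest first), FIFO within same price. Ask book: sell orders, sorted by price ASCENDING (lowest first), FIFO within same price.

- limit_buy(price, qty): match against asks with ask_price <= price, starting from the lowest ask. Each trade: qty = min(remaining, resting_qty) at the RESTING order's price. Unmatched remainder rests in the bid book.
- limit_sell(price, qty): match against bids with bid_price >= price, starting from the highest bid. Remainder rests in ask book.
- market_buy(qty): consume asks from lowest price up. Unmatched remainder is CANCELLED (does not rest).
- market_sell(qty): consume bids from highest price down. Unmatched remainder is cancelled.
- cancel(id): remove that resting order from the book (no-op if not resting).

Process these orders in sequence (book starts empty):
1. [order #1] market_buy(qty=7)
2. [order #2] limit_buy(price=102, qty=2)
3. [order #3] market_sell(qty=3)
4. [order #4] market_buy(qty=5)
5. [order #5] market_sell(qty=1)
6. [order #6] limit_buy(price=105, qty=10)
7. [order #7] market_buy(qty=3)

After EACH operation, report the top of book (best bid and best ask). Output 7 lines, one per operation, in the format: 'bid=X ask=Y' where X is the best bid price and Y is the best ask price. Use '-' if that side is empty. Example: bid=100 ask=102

Answer: bid=- ask=-
bid=102 ask=-
bid=- ask=-
bid=- ask=-
bid=- ask=-
bid=105 ask=-
bid=105 ask=-

Derivation:
After op 1 [order #1] market_buy(qty=7): fills=none; bids=[-] asks=[-]
After op 2 [order #2] limit_buy(price=102, qty=2): fills=none; bids=[#2:2@102] asks=[-]
After op 3 [order #3] market_sell(qty=3): fills=#2x#3:2@102; bids=[-] asks=[-]
After op 4 [order #4] market_buy(qty=5): fills=none; bids=[-] asks=[-]
After op 5 [order #5] market_sell(qty=1): fills=none; bids=[-] asks=[-]
After op 6 [order #6] limit_buy(price=105, qty=10): fills=none; bids=[#6:10@105] asks=[-]
After op 7 [order #7] market_buy(qty=3): fills=none; bids=[#6:10@105] asks=[-]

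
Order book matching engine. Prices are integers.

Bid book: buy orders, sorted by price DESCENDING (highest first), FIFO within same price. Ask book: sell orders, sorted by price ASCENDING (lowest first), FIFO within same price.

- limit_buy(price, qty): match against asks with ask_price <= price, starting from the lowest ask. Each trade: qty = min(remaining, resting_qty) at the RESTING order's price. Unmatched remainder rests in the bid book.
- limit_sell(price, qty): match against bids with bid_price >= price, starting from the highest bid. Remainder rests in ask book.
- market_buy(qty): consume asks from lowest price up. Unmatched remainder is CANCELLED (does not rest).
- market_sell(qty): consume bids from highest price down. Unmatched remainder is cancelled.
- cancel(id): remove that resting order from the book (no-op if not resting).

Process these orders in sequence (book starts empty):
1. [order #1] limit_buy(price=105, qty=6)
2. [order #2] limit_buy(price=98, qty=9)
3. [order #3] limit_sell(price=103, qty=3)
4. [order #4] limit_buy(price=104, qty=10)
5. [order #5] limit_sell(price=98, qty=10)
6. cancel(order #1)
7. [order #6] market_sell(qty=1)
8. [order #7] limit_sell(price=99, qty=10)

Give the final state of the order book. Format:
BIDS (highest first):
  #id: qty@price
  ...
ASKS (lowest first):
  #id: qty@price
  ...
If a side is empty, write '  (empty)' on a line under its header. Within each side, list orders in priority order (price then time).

Answer: BIDS (highest first):
  #2: 9@98
ASKS (lowest first):
  #7: 8@99

Derivation:
After op 1 [order #1] limit_buy(price=105, qty=6): fills=none; bids=[#1:6@105] asks=[-]
After op 2 [order #2] limit_buy(price=98, qty=9): fills=none; bids=[#1:6@105 #2:9@98] asks=[-]
After op 3 [order #3] limit_sell(price=103, qty=3): fills=#1x#3:3@105; bids=[#1:3@105 #2:9@98] asks=[-]
After op 4 [order #4] limit_buy(price=104, qty=10): fills=none; bids=[#1:3@105 #4:10@104 #2:9@98] asks=[-]
After op 5 [order #5] limit_sell(price=98, qty=10): fills=#1x#5:3@105 #4x#5:7@104; bids=[#4:3@104 #2:9@98] asks=[-]
After op 6 cancel(order #1): fills=none; bids=[#4:3@104 #2:9@98] asks=[-]
After op 7 [order #6] market_sell(qty=1): fills=#4x#6:1@104; bids=[#4:2@104 #2:9@98] asks=[-]
After op 8 [order #7] limit_sell(price=99, qty=10): fills=#4x#7:2@104; bids=[#2:9@98] asks=[#7:8@99]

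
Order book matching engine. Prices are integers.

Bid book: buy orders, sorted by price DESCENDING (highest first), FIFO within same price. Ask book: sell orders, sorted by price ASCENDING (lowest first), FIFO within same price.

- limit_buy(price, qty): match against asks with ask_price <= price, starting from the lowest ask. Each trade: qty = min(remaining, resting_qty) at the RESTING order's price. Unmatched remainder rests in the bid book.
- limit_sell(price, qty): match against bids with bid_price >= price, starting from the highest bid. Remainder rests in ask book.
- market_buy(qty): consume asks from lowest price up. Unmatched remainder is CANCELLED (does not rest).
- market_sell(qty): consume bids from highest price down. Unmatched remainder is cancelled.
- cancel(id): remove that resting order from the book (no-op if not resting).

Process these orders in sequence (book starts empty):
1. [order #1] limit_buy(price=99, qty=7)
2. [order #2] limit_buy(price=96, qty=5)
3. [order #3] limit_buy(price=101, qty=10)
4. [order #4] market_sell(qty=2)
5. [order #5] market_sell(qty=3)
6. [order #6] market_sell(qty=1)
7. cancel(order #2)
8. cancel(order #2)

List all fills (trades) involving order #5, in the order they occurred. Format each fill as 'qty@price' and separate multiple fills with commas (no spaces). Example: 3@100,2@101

After op 1 [order #1] limit_buy(price=99, qty=7): fills=none; bids=[#1:7@99] asks=[-]
After op 2 [order #2] limit_buy(price=96, qty=5): fills=none; bids=[#1:7@99 #2:5@96] asks=[-]
After op 3 [order #3] limit_buy(price=101, qty=10): fills=none; bids=[#3:10@101 #1:7@99 #2:5@96] asks=[-]
After op 4 [order #4] market_sell(qty=2): fills=#3x#4:2@101; bids=[#3:8@101 #1:7@99 #2:5@96] asks=[-]
After op 5 [order #5] market_sell(qty=3): fills=#3x#5:3@101; bids=[#3:5@101 #1:7@99 #2:5@96] asks=[-]
After op 6 [order #6] market_sell(qty=1): fills=#3x#6:1@101; bids=[#3:4@101 #1:7@99 #2:5@96] asks=[-]
After op 7 cancel(order #2): fills=none; bids=[#3:4@101 #1:7@99] asks=[-]
After op 8 cancel(order #2): fills=none; bids=[#3:4@101 #1:7@99] asks=[-]

Answer: 3@101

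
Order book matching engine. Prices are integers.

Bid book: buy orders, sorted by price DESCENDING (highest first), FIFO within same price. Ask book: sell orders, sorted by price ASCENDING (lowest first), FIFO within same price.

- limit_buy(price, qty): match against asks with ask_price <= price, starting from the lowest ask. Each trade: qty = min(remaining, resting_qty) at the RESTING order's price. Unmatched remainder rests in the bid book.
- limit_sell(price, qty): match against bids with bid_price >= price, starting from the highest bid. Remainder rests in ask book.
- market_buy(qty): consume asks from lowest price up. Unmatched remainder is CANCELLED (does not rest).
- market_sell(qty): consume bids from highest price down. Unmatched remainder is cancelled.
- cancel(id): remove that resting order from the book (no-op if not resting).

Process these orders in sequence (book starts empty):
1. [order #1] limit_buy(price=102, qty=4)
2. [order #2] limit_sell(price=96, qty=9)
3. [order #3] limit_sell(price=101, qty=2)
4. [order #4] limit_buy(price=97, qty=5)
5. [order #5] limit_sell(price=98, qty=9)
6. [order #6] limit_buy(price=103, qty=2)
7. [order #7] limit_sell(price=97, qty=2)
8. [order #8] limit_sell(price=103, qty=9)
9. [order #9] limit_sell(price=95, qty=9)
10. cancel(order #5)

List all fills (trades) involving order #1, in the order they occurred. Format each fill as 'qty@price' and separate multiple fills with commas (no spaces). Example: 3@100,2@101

After op 1 [order #1] limit_buy(price=102, qty=4): fills=none; bids=[#1:4@102] asks=[-]
After op 2 [order #2] limit_sell(price=96, qty=9): fills=#1x#2:4@102; bids=[-] asks=[#2:5@96]
After op 3 [order #3] limit_sell(price=101, qty=2): fills=none; bids=[-] asks=[#2:5@96 #3:2@101]
After op 4 [order #4] limit_buy(price=97, qty=5): fills=#4x#2:5@96; bids=[-] asks=[#3:2@101]
After op 5 [order #5] limit_sell(price=98, qty=9): fills=none; bids=[-] asks=[#5:9@98 #3:2@101]
After op 6 [order #6] limit_buy(price=103, qty=2): fills=#6x#5:2@98; bids=[-] asks=[#5:7@98 #3:2@101]
After op 7 [order #7] limit_sell(price=97, qty=2): fills=none; bids=[-] asks=[#7:2@97 #5:7@98 #3:2@101]
After op 8 [order #8] limit_sell(price=103, qty=9): fills=none; bids=[-] asks=[#7:2@97 #5:7@98 #3:2@101 #8:9@103]
After op 9 [order #9] limit_sell(price=95, qty=9): fills=none; bids=[-] asks=[#9:9@95 #7:2@97 #5:7@98 #3:2@101 #8:9@103]
After op 10 cancel(order #5): fills=none; bids=[-] asks=[#9:9@95 #7:2@97 #3:2@101 #8:9@103]

Answer: 4@102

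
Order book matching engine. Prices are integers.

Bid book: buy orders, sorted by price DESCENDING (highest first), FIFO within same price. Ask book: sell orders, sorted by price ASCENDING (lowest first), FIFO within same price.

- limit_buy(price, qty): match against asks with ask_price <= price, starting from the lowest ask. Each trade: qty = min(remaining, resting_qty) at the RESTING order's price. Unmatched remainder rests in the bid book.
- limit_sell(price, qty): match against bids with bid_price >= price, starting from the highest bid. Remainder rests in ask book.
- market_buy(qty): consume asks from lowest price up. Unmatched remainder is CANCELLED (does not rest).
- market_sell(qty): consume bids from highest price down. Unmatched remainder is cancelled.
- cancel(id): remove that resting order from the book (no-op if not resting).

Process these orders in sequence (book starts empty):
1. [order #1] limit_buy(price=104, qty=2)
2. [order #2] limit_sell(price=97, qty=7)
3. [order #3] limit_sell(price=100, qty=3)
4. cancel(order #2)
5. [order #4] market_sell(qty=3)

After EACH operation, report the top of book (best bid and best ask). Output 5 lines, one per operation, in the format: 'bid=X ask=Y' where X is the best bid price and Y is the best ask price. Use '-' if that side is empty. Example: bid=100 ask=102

After op 1 [order #1] limit_buy(price=104, qty=2): fills=none; bids=[#1:2@104] asks=[-]
After op 2 [order #2] limit_sell(price=97, qty=7): fills=#1x#2:2@104; bids=[-] asks=[#2:5@97]
After op 3 [order #3] limit_sell(price=100, qty=3): fills=none; bids=[-] asks=[#2:5@97 #3:3@100]
After op 4 cancel(order #2): fills=none; bids=[-] asks=[#3:3@100]
After op 5 [order #4] market_sell(qty=3): fills=none; bids=[-] asks=[#3:3@100]

Answer: bid=104 ask=-
bid=- ask=97
bid=- ask=97
bid=- ask=100
bid=- ask=100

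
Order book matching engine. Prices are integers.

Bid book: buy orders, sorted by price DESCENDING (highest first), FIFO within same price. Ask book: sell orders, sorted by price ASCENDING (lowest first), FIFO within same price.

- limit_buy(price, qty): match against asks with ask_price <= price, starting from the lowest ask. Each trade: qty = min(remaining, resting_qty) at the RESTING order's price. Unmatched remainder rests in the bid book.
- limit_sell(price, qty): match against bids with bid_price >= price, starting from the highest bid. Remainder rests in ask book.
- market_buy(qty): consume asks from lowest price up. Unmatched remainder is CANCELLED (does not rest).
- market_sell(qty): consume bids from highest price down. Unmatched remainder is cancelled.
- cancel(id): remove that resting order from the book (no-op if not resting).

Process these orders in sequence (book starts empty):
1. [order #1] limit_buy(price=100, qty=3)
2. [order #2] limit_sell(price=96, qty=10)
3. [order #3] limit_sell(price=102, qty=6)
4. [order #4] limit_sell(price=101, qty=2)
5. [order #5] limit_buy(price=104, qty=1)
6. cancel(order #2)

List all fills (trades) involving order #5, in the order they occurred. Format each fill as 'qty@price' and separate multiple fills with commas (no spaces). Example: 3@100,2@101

Answer: 1@96

Derivation:
After op 1 [order #1] limit_buy(price=100, qty=3): fills=none; bids=[#1:3@100] asks=[-]
After op 2 [order #2] limit_sell(price=96, qty=10): fills=#1x#2:3@100; bids=[-] asks=[#2:7@96]
After op 3 [order #3] limit_sell(price=102, qty=6): fills=none; bids=[-] asks=[#2:7@96 #3:6@102]
After op 4 [order #4] limit_sell(price=101, qty=2): fills=none; bids=[-] asks=[#2:7@96 #4:2@101 #3:6@102]
After op 5 [order #5] limit_buy(price=104, qty=1): fills=#5x#2:1@96; bids=[-] asks=[#2:6@96 #4:2@101 #3:6@102]
After op 6 cancel(order #2): fills=none; bids=[-] asks=[#4:2@101 #3:6@102]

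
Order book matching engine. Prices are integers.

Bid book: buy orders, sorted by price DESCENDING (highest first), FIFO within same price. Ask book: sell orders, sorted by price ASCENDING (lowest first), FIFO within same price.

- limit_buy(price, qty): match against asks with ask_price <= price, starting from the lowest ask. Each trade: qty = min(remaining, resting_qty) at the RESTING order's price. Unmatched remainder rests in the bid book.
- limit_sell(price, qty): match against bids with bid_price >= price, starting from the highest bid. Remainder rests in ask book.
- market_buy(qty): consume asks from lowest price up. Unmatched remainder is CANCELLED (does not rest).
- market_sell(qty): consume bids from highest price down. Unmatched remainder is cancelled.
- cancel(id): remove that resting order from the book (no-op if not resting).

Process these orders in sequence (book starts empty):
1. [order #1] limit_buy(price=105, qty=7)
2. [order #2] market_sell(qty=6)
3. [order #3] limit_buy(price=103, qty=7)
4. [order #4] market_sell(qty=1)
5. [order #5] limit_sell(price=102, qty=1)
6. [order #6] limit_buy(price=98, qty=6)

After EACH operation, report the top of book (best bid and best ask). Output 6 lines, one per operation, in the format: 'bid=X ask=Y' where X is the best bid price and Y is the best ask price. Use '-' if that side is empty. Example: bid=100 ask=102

Answer: bid=105 ask=-
bid=105 ask=-
bid=105 ask=-
bid=103 ask=-
bid=103 ask=-
bid=103 ask=-

Derivation:
After op 1 [order #1] limit_buy(price=105, qty=7): fills=none; bids=[#1:7@105] asks=[-]
After op 2 [order #2] market_sell(qty=6): fills=#1x#2:6@105; bids=[#1:1@105] asks=[-]
After op 3 [order #3] limit_buy(price=103, qty=7): fills=none; bids=[#1:1@105 #3:7@103] asks=[-]
After op 4 [order #4] market_sell(qty=1): fills=#1x#4:1@105; bids=[#3:7@103] asks=[-]
After op 5 [order #5] limit_sell(price=102, qty=1): fills=#3x#5:1@103; bids=[#3:6@103] asks=[-]
After op 6 [order #6] limit_buy(price=98, qty=6): fills=none; bids=[#3:6@103 #6:6@98] asks=[-]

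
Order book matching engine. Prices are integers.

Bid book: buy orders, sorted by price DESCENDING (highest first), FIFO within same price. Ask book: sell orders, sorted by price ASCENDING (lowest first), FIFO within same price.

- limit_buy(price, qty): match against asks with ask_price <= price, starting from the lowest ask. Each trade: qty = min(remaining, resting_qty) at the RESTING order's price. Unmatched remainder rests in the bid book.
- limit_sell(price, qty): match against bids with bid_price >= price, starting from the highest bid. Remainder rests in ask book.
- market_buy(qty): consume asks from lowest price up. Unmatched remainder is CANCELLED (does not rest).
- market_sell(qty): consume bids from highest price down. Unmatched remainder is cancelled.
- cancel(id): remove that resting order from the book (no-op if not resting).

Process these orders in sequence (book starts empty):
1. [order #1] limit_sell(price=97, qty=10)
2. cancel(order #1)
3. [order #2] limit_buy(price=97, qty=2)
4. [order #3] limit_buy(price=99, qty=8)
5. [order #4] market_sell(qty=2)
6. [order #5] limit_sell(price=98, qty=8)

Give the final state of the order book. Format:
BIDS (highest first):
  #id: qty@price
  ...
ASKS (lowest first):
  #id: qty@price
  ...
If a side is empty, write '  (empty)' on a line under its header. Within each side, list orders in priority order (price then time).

Answer: BIDS (highest first):
  #2: 2@97
ASKS (lowest first):
  #5: 2@98

Derivation:
After op 1 [order #1] limit_sell(price=97, qty=10): fills=none; bids=[-] asks=[#1:10@97]
After op 2 cancel(order #1): fills=none; bids=[-] asks=[-]
After op 3 [order #2] limit_buy(price=97, qty=2): fills=none; bids=[#2:2@97] asks=[-]
After op 4 [order #3] limit_buy(price=99, qty=8): fills=none; bids=[#3:8@99 #2:2@97] asks=[-]
After op 5 [order #4] market_sell(qty=2): fills=#3x#4:2@99; bids=[#3:6@99 #2:2@97] asks=[-]
After op 6 [order #5] limit_sell(price=98, qty=8): fills=#3x#5:6@99; bids=[#2:2@97] asks=[#5:2@98]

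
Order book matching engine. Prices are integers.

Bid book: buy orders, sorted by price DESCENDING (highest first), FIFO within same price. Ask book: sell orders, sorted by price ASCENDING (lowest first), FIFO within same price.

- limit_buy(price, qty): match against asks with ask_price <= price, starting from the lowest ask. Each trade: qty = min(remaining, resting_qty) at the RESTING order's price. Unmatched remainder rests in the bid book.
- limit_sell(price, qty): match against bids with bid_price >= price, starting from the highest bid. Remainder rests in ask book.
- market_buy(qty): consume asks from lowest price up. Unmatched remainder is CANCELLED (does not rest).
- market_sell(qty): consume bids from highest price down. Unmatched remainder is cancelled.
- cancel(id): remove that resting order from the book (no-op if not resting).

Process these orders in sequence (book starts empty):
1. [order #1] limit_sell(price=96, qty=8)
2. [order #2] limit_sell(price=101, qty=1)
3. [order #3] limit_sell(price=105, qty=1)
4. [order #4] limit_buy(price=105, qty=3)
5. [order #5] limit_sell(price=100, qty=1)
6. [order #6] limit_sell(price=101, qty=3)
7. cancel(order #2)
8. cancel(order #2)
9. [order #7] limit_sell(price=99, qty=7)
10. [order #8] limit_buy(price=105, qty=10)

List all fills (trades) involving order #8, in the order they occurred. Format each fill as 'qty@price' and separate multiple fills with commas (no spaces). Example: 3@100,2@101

Answer: 5@96,5@99

Derivation:
After op 1 [order #1] limit_sell(price=96, qty=8): fills=none; bids=[-] asks=[#1:8@96]
After op 2 [order #2] limit_sell(price=101, qty=1): fills=none; bids=[-] asks=[#1:8@96 #2:1@101]
After op 3 [order #3] limit_sell(price=105, qty=1): fills=none; bids=[-] asks=[#1:8@96 #2:1@101 #3:1@105]
After op 4 [order #4] limit_buy(price=105, qty=3): fills=#4x#1:3@96; bids=[-] asks=[#1:5@96 #2:1@101 #3:1@105]
After op 5 [order #5] limit_sell(price=100, qty=1): fills=none; bids=[-] asks=[#1:5@96 #5:1@100 #2:1@101 #3:1@105]
After op 6 [order #6] limit_sell(price=101, qty=3): fills=none; bids=[-] asks=[#1:5@96 #5:1@100 #2:1@101 #6:3@101 #3:1@105]
After op 7 cancel(order #2): fills=none; bids=[-] asks=[#1:5@96 #5:1@100 #6:3@101 #3:1@105]
After op 8 cancel(order #2): fills=none; bids=[-] asks=[#1:5@96 #5:1@100 #6:3@101 #3:1@105]
After op 9 [order #7] limit_sell(price=99, qty=7): fills=none; bids=[-] asks=[#1:5@96 #7:7@99 #5:1@100 #6:3@101 #3:1@105]
After op 10 [order #8] limit_buy(price=105, qty=10): fills=#8x#1:5@96 #8x#7:5@99; bids=[-] asks=[#7:2@99 #5:1@100 #6:3@101 #3:1@105]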